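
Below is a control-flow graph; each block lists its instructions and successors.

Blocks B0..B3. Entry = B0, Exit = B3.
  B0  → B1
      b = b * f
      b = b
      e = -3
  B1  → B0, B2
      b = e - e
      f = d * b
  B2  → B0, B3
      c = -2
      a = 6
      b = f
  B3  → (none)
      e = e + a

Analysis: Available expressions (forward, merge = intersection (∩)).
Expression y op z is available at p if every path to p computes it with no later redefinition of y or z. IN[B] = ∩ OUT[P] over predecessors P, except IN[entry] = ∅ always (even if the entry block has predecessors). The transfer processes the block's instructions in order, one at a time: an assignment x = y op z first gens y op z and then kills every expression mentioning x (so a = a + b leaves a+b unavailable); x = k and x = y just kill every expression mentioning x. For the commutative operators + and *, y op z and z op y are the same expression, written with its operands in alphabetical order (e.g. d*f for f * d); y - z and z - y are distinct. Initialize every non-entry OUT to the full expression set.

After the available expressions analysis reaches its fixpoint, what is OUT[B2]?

Fixpoint table:
  B0:  IN={}  OUT={}
  B1:  IN={}  OUT={b*d, e-e}
  B2:  IN={b*d, e-e}  OUT={e-e}
  B3:  IN={e-e}  OUT={}

Merge at B2: IN[B2] = OUT[B1] = {b*d, e-e}
Applying B2's transfer function to that IN value gives OUT[B2] (row B2 above).

Answer: {e-e}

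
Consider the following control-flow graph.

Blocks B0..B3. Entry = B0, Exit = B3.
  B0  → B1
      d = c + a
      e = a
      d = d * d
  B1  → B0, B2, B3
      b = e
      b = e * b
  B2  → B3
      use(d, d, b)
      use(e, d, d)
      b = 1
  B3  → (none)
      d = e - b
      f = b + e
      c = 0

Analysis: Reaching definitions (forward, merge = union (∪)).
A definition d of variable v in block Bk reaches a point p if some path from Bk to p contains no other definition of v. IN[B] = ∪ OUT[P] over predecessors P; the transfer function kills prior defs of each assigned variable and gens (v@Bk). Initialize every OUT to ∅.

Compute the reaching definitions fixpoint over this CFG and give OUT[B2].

Answer: {b@B2, d@B0, e@B0}

Trace:
Per-block solution:
  B0:   IN={b@B1, d@B0, e@B0}   OUT={b@B1, d@B0, e@B0}
  B1:   IN={b@B1, d@B0, e@B0}   OUT={b@B1, d@B0, e@B0}
  B2:   IN={b@B1, d@B0, e@B0}   OUT={b@B2, d@B0, e@B0}
  B3:   IN={b@B1, b@B2, d@B0, e@B0}   OUT={b@B1, b@B2, c@B3, d@B3, e@B0, f@B3}

Merge at B2: IN[B2] = OUT[B1] = {b@B1, d@B0, e@B0}
Applying B2's transfer function to that IN value gives OUT[B2] (row B2 above).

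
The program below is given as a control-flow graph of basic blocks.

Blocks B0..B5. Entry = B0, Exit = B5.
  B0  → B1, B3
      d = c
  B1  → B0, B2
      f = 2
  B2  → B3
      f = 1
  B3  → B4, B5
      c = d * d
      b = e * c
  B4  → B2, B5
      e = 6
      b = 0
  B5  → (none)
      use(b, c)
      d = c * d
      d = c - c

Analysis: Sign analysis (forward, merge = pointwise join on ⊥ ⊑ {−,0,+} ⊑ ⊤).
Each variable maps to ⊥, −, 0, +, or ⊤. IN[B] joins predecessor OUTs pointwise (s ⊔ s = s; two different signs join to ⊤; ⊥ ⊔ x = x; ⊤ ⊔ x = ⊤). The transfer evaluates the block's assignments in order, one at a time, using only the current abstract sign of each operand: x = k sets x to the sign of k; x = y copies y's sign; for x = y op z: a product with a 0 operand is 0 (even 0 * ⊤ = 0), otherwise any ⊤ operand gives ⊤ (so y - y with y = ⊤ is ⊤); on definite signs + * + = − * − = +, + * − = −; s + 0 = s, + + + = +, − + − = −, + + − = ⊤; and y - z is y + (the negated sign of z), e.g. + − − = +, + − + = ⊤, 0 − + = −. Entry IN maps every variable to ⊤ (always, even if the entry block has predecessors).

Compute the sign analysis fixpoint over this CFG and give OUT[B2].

Per-block solution:
  B0: | IN=(all ⊤) | OUT=(all ⊤)
  B1: | IN=(all ⊤) | OUT={f:+; rest ⊤}
  B2: | IN=(all ⊤) | OUT={f:+; rest ⊤}
  B3: | IN=(all ⊤) | OUT=(all ⊤)
  B4: | IN=(all ⊤) | OUT={b:0, e:+; rest ⊤}
  B5: | IN=(all ⊤) | OUT=(all ⊤)

Merge at B2: IN[B2] = OUT[B1] ⊔ OUT[B4] = {a: ⊤, b: ⊤, c: ⊤, d: ⊤, e: ⊤, f: ⊤}
Applying B2's transfer function to that IN value gives OUT[B2] (row B2 above).

Answer: {a: ⊤, b: ⊤, c: ⊤, d: ⊤, e: ⊤, f: +}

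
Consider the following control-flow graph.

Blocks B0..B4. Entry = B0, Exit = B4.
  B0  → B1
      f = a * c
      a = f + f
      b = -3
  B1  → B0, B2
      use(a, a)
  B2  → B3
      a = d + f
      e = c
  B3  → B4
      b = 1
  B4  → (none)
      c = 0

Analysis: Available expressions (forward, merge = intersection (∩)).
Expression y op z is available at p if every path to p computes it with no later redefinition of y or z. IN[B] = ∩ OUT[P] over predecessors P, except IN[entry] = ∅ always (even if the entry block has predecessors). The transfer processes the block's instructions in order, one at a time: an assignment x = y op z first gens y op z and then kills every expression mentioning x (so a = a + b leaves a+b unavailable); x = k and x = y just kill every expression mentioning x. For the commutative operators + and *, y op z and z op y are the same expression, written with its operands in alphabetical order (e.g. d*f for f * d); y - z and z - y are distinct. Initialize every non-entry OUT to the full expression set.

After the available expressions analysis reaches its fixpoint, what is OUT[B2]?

Answer: {d+f, f+f}

Trace:
Per-block solution:
  B0: | IN={} | OUT={f+f}
  B1: | IN={f+f} | OUT={f+f}
  B2: | IN={f+f} | OUT={d+f, f+f}
  B3: | IN={d+f, f+f} | OUT={d+f, f+f}
  B4: | IN={d+f, f+f} | OUT={d+f, f+f}

Merge at B2: IN[B2] = OUT[B1] = {f+f}
Applying B2's transfer function to that IN value gives OUT[B2] (row B2 above).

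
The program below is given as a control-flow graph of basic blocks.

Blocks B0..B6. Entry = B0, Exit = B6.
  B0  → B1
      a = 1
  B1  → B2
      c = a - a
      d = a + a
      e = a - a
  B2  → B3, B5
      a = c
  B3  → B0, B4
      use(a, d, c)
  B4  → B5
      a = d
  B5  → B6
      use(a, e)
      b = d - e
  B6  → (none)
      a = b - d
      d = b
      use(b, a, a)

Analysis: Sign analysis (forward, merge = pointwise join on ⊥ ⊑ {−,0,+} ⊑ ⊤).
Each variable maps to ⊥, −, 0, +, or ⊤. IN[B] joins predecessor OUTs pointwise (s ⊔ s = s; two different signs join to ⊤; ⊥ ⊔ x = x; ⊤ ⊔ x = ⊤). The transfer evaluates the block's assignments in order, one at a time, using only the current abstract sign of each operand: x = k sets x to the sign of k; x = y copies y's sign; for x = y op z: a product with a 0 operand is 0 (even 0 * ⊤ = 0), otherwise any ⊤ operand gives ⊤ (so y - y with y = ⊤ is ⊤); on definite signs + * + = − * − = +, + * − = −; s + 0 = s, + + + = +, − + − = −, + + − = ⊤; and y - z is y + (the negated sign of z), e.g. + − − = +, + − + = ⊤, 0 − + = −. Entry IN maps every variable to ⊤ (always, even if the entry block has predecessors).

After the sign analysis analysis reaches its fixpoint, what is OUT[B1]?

Fixpoint table:
  B0: | IN=(all ⊤) | OUT={a:+; rest ⊤}
  B1: | IN={a:+; rest ⊤} | OUT={a:+, d:+; rest ⊤}
  B2: | IN={a:+, d:+; rest ⊤} | OUT={d:+; rest ⊤}
  B3: | IN={d:+; rest ⊤} | OUT={d:+; rest ⊤}
  B4: | IN={d:+; rest ⊤} | OUT={a:+, d:+; rest ⊤}
  B5: | IN={d:+; rest ⊤} | OUT={d:+; rest ⊤}
  B6: | IN={d:+; rest ⊤} | OUT=(all ⊤)

Merge at B1: IN[B1] = OUT[B0] = {a: +, b: ⊤, c: ⊤, d: ⊤, e: ⊤, f: ⊤}
Applying B1's transfer function to that IN value gives OUT[B1] (row B1 above).

Answer: {a: +, b: ⊤, c: ⊤, d: +, e: ⊤, f: ⊤}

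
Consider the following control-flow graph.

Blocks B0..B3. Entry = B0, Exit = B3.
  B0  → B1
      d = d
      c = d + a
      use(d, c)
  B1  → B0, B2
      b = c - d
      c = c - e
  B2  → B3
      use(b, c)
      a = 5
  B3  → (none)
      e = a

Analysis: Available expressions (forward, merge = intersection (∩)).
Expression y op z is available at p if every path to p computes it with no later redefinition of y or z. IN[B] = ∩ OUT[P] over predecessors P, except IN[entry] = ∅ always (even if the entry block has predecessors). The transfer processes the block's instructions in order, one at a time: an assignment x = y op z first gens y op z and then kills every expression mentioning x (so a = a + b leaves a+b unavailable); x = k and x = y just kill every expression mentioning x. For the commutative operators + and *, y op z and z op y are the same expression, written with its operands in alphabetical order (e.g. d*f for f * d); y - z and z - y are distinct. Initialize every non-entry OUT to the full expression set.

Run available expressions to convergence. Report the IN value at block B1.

Answer: {a+d}

Derivation:
Per-block solution:
  B0: | IN={} | OUT={a+d}
  B1: | IN={a+d} | OUT={a+d}
  B2: | IN={a+d} | OUT={}
  B3: | IN={} | OUT={}

Merge at B1: IN[B1] = OUT[B0] = {a+d}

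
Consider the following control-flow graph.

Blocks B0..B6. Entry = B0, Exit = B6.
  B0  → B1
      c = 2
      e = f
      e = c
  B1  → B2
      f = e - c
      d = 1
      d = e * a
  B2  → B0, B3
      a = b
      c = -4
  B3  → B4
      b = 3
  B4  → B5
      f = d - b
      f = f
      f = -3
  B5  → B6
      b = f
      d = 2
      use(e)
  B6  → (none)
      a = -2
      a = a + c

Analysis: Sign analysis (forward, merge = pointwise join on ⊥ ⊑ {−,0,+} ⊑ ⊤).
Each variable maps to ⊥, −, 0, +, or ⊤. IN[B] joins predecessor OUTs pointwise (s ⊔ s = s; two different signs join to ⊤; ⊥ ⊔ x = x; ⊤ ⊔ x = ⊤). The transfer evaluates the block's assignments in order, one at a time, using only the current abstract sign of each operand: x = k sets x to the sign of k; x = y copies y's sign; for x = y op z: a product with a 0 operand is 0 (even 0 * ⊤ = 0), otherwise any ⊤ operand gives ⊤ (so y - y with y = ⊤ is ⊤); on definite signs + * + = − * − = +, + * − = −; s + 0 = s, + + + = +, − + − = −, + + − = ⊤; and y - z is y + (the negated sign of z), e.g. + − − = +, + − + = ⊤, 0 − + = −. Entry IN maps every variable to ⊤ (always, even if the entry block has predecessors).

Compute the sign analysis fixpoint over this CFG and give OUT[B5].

Fixpoint table:
  B0:  IN=(all ⊤)  OUT={c:+, e:+; rest ⊤}
  B1:  IN={c:+, e:+; rest ⊤}  OUT={c:+, e:+; rest ⊤}
  B2:  IN={c:+, e:+; rest ⊤}  OUT={c:-, e:+; rest ⊤}
  B3:  IN={c:-, e:+; rest ⊤}  OUT={b:+, c:-, e:+; rest ⊤}
  B4:  IN={b:+, c:-, e:+; rest ⊤}  OUT={b:+, c:-, e:+, f:-; rest ⊤}
  B5:  IN={b:+, c:-, e:+, f:-; rest ⊤}  OUT={b:-, c:-, d:+, e:+, f:-; rest ⊤}
  B6:  IN={b:-, c:-, d:+, e:+, f:-; rest ⊤}  OUT={a:-, b:-, c:-, d:+, e:+, f:-; rest ⊤}

Merge at B5: IN[B5] = OUT[B4] = {a: ⊤, b: +, c: -, d: ⊤, e: +, f: -}
Applying B5's transfer function to that IN value gives OUT[B5] (row B5 above).

Answer: {a: ⊤, b: -, c: -, d: +, e: +, f: -}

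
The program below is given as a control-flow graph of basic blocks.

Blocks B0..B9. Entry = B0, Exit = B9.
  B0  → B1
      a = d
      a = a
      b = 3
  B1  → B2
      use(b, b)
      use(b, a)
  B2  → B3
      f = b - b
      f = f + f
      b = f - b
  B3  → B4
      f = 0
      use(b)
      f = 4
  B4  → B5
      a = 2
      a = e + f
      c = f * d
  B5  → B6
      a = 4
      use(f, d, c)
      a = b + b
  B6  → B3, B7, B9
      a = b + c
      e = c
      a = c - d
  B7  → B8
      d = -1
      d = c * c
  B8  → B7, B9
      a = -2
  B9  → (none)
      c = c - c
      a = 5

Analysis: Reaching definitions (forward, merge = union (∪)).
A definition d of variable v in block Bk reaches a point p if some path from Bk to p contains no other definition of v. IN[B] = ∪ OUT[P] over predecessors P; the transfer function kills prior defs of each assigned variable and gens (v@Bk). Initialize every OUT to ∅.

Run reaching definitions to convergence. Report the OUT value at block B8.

Fixpoint table:
  B0:   IN={}   OUT={a@B0, b@B0}
  B1:   IN={a@B0, b@B0}   OUT={a@B0, b@B0}
  B2:   IN={a@B0, b@B0}   OUT={a@B0, b@B2, f@B2}
  B3:   IN={a@B0, a@B6, b@B2, c@B4, e@B6, f@B2, f@B3}   OUT={a@B0, a@B6, b@B2, c@B4, e@B6, f@B3}
  B4:   IN={a@B0, a@B6, b@B2, c@B4, e@B6, f@B3}   OUT={a@B4, b@B2, c@B4, e@B6, f@B3}
  B5:   IN={a@B4, b@B2, c@B4, e@B6, f@B3}   OUT={a@B5, b@B2, c@B4, e@B6, f@B3}
  B6:   IN={a@B5, b@B2, c@B4, e@B6, f@B3}   OUT={a@B6, b@B2, c@B4, e@B6, f@B3}
  B7:   IN={a@B6, a@B8, b@B2, c@B4, d@B7, e@B6, f@B3}   OUT={a@B6, a@B8, b@B2, c@B4, d@B7, e@B6, f@B3}
  B8:   IN={a@B6, a@B8, b@B2, c@B4, d@B7, e@B6, f@B3}   OUT={a@B8, b@B2, c@B4, d@B7, e@B6, f@B3}
  B9:   IN={a@B6, a@B8, b@B2, c@B4, d@B7, e@B6, f@B3}   OUT={a@B9, b@B2, c@B9, d@B7, e@B6, f@B3}

Merge at B8: IN[B8] = OUT[B7] = {a@B6, a@B8, b@B2, c@B4, d@B7, e@B6, f@B3}
Applying B8's transfer function to that IN value gives OUT[B8] (row B8 above).

Answer: {a@B8, b@B2, c@B4, d@B7, e@B6, f@B3}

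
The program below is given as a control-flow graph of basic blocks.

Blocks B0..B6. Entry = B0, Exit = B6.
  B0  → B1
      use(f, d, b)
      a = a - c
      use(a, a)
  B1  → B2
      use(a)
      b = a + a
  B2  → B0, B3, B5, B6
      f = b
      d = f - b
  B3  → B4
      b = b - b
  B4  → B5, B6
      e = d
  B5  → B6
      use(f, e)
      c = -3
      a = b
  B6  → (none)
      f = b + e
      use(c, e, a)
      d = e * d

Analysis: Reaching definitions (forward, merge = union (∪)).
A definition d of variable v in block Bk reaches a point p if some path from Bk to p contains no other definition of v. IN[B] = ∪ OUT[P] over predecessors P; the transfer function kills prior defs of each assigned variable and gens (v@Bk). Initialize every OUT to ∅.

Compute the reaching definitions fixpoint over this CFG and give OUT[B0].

Fixpoint table:
  B0:   IN={a@B0, b@B1, d@B2, f@B2}   OUT={a@B0, b@B1, d@B2, f@B2}
  B1:   IN={a@B0, b@B1, d@B2, f@B2}   OUT={a@B0, b@B1, d@B2, f@B2}
  B2:   IN={a@B0, b@B1, d@B2, f@B2}   OUT={a@B0, b@B1, d@B2, f@B2}
  B3:   IN={a@B0, b@B1, d@B2, f@B2}   OUT={a@B0, b@B3, d@B2, f@B2}
  B4:   IN={a@B0, b@B3, d@B2, f@B2}   OUT={a@B0, b@B3, d@B2, e@B4, f@B2}
  B5:   IN={a@B0, b@B1, b@B3, d@B2, e@B4, f@B2}   OUT={a@B5, b@B1, b@B3, c@B5, d@B2, e@B4, f@B2}
  B6:   IN={a@B0, a@B5, b@B1, b@B3, c@B5, d@B2, e@B4, f@B2}   OUT={a@B0, a@B5, b@B1, b@B3, c@B5, d@B6, e@B4, f@B6}

Merge at B0 (entry node, so the boundary value {} is joined with the incoming edge(s)): IN[B0] = {} ⊔ OUT[B2] = {a@B0, b@B1, d@B2, f@B2}
Applying B0's transfer function to that IN value gives OUT[B0] (row B0 above).

Answer: {a@B0, b@B1, d@B2, f@B2}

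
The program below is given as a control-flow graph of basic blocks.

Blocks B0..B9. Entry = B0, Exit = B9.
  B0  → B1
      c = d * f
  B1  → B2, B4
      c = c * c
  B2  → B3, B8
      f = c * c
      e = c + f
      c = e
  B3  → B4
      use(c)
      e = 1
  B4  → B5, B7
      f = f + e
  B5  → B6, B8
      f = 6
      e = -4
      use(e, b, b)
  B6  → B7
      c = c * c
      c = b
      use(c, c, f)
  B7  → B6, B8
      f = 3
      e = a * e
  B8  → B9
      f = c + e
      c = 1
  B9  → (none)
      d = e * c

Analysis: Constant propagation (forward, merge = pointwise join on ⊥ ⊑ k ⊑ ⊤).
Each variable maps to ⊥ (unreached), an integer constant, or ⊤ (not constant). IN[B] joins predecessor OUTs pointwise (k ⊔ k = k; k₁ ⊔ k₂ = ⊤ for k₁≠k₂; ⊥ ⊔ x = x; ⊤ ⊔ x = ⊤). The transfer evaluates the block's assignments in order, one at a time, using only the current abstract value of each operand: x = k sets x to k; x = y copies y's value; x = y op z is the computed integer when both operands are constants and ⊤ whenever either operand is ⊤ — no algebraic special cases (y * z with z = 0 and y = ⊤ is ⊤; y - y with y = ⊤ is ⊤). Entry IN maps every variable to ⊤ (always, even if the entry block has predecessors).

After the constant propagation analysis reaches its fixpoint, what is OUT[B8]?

Answer: {a: ⊤, b: ⊤, c: 1, d: ⊤, e: ⊤, f: ⊤}

Derivation:
Fixpoint table:
  B0:  IN=(all ⊤)  OUT=(all ⊤)
  B1:  IN=(all ⊤)  OUT=(all ⊤)
  B2:  IN=(all ⊤)  OUT=(all ⊤)
  B3:  IN=(all ⊤)  OUT={e:1; rest ⊤}
  B4:  IN=(all ⊤)  OUT=(all ⊤)
  B5:  IN=(all ⊤)  OUT={e:-4, f:6; rest ⊤}
  B6:  IN=(all ⊤)  OUT=(all ⊤)
  B7:  IN=(all ⊤)  OUT={f:3; rest ⊤}
  B8:  IN=(all ⊤)  OUT={c:1; rest ⊤}
  B9:  IN={c:1; rest ⊤}  OUT={c:1; rest ⊤}

Merge at B8: IN[B8] = OUT[B2] ⊔ OUT[B5] ⊔ OUT[B7] = {a: ⊤, b: ⊤, c: ⊤, d: ⊤, e: ⊤, f: ⊤}
Applying B8's transfer function to that IN value gives OUT[B8] (row B8 above).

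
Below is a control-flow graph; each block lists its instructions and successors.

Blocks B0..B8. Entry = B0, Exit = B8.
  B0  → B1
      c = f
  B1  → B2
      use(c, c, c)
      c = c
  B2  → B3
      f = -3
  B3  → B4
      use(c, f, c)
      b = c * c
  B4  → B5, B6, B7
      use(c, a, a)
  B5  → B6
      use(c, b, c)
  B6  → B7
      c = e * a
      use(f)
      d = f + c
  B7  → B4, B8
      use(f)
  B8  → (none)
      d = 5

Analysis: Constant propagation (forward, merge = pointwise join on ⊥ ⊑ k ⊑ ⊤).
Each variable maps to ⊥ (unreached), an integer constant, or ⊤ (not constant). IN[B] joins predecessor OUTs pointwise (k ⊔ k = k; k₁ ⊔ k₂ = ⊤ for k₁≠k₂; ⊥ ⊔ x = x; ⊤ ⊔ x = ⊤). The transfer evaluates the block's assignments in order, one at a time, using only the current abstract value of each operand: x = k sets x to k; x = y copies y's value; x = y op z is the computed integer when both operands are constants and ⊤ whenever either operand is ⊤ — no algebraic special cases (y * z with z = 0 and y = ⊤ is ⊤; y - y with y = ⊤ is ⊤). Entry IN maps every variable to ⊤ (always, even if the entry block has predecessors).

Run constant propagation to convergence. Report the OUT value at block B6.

Fixpoint table:
  B0: | IN=(all ⊤) | OUT=(all ⊤)
  B1: | IN=(all ⊤) | OUT=(all ⊤)
  B2: | IN=(all ⊤) | OUT={f:-3; rest ⊤}
  B3: | IN={f:-3; rest ⊤} | OUT={f:-3; rest ⊤}
  B4: | IN={f:-3; rest ⊤} | OUT={f:-3; rest ⊤}
  B5: | IN={f:-3; rest ⊤} | OUT={f:-3; rest ⊤}
  B6: | IN={f:-3; rest ⊤} | OUT={f:-3; rest ⊤}
  B7: | IN={f:-3; rest ⊤} | OUT={f:-3; rest ⊤}
  B8: | IN={f:-3; rest ⊤} | OUT={d:5, f:-3; rest ⊤}

Merge at B6: IN[B6] = OUT[B4] ⊔ OUT[B5] = {a: ⊤, b: ⊤, c: ⊤, d: ⊤, e: ⊤, f: -3}
Applying B6's transfer function to that IN value gives OUT[B6] (row B6 above).

Answer: {a: ⊤, b: ⊤, c: ⊤, d: ⊤, e: ⊤, f: -3}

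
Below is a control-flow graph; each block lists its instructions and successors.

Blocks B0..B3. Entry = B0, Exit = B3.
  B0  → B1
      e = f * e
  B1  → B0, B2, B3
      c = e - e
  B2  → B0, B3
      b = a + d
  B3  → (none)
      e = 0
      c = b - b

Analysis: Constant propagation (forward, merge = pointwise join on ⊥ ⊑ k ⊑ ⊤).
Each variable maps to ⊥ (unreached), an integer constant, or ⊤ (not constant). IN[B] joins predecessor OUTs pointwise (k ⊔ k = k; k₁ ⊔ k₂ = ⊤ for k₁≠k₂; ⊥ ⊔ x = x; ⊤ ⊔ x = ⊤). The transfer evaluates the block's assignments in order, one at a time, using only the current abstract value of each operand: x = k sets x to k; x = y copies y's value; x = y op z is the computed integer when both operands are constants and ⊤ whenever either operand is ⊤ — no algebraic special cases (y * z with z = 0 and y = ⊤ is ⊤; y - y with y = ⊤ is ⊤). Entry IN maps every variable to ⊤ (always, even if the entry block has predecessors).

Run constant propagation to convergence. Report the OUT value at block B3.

Per-block solution:
  B0:  IN=(all ⊤)  OUT=(all ⊤)
  B1:  IN=(all ⊤)  OUT=(all ⊤)
  B2:  IN=(all ⊤)  OUT=(all ⊤)
  B3:  IN=(all ⊤)  OUT={e:0; rest ⊤}

Merge at B3: IN[B3] = OUT[B1] ⊔ OUT[B2] = {a: ⊤, b: ⊤, c: ⊤, d: ⊤, e: ⊤, f: ⊤}
Applying B3's transfer function to that IN value gives OUT[B3] (row B3 above).

Answer: {a: ⊤, b: ⊤, c: ⊤, d: ⊤, e: 0, f: ⊤}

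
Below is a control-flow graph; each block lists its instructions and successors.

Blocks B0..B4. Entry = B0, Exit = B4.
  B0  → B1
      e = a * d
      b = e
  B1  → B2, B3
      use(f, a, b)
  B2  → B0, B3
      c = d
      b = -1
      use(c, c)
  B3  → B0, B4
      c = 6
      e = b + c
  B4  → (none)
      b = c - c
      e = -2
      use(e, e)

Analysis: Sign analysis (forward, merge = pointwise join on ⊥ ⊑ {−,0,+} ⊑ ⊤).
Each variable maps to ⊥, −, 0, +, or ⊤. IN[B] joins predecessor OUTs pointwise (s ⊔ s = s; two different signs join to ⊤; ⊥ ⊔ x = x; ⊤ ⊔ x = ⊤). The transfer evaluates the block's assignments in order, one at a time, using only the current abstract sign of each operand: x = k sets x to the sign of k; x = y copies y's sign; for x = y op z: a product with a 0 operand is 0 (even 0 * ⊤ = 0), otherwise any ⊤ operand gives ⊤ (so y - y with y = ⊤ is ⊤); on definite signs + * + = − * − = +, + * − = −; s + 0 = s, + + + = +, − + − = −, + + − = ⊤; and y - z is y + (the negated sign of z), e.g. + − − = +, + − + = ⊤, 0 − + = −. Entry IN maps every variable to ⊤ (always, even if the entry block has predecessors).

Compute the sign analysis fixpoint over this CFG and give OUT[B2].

Fixpoint table:
  B0:  IN=(all ⊤)  OUT=(all ⊤)
  B1:  IN=(all ⊤)  OUT=(all ⊤)
  B2:  IN=(all ⊤)  OUT={b:-; rest ⊤}
  B3:  IN=(all ⊤)  OUT={c:+; rest ⊤}
  B4:  IN={c:+; rest ⊤}  OUT={c:+, e:-; rest ⊤}

Merge at B2: IN[B2] = OUT[B1] = {a: ⊤, b: ⊤, c: ⊤, d: ⊤, e: ⊤, f: ⊤}
Applying B2's transfer function to that IN value gives OUT[B2] (row B2 above).

Answer: {a: ⊤, b: -, c: ⊤, d: ⊤, e: ⊤, f: ⊤}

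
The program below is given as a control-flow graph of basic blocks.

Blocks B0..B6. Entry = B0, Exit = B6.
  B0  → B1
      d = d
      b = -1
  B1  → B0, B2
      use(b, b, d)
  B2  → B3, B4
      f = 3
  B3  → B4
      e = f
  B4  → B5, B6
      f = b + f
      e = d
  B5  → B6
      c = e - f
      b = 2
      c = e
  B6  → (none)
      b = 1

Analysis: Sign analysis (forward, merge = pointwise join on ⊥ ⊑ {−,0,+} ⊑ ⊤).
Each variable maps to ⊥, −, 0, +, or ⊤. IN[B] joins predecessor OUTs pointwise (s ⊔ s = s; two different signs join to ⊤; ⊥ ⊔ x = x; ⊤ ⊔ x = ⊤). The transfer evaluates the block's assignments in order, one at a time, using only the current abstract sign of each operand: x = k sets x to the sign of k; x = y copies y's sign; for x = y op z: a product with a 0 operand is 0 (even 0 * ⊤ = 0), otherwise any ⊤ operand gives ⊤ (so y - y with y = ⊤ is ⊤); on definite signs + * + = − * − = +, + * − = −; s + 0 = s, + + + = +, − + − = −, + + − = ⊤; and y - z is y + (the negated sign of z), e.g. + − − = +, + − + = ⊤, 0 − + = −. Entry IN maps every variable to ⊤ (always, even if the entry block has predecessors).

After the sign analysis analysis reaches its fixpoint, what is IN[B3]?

Answer: {a: ⊤, b: -, c: ⊤, d: ⊤, e: ⊤, f: +}

Trace:
Fixpoint table:
  B0:   IN=(all ⊤)   OUT={b:-; rest ⊤}
  B1:   IN={b:-; rest ⊤}   OUT={b:-; rest ⊤}
  B2:   IN={b:-; rest ⊤}   OUT={b:-, f:+; rest ⊤}
  B3:   IN={b:-, f:+; rest ⊤}   OUT={b:-, e:+, f:+; rest ⊤}
  B4:   IN={b:-, f:+; rest ⊤}   OUT={b:-; rest ⊤}
  B5:   IN={b:-; rest ⊤}   OUT={b:+; rest ⊤}
  B6:   IN=(all ⊤)   OUT={b:+; rest ⊤}

Merge at B3: IN[B3] = OUT[B2] = {a: ⊤, b: -, c: ⊤, d: ⊤, e: ⊤, f: +}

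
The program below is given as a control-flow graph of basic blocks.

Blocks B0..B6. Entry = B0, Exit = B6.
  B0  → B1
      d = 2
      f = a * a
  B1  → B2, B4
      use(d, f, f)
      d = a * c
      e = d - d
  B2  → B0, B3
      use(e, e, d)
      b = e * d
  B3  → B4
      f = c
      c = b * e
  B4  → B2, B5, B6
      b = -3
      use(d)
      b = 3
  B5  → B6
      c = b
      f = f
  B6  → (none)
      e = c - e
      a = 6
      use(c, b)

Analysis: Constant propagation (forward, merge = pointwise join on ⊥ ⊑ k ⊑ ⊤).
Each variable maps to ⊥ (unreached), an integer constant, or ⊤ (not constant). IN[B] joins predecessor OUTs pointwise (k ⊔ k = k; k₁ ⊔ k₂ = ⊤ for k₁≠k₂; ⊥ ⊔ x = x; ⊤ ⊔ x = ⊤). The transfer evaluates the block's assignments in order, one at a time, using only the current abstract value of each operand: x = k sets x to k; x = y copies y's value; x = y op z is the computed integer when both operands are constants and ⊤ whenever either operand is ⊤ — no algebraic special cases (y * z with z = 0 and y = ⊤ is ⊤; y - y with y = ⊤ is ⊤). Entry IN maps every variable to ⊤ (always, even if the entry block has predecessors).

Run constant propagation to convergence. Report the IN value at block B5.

Per-block solution:
  B0: | IN=(all ⊤) | OUT={d:2; rest ⊤}
  B1: | IN={d:2; rest ⊤} | OUT=(all ⊤)
  B2: | IN=(all ⊤) | OUT=(all ⊤)
  B3: | IN=(all ⊤) | OUT=(all ⊤)
  B4: | IN=(all ⊤) | OUT={b:3; rest ⊤}
  B5: | IN={b:3; rest ⊤} | OUT={b:3, c:3; rest ⊤}
  B6: | IN={b:3; rest ⊤} | OUT={a:6, b:3; rest ⊤}

Merge at B5: IN[B5] = OUT[B4] = {a: ⊤, b: 3, c: ⊤, d: ⊤, e: ⊤, f: ⊤}

Answer: {a: ⊤, b: 3, c: ⊤, d: ⊤, e: ⊤, f: ⊤}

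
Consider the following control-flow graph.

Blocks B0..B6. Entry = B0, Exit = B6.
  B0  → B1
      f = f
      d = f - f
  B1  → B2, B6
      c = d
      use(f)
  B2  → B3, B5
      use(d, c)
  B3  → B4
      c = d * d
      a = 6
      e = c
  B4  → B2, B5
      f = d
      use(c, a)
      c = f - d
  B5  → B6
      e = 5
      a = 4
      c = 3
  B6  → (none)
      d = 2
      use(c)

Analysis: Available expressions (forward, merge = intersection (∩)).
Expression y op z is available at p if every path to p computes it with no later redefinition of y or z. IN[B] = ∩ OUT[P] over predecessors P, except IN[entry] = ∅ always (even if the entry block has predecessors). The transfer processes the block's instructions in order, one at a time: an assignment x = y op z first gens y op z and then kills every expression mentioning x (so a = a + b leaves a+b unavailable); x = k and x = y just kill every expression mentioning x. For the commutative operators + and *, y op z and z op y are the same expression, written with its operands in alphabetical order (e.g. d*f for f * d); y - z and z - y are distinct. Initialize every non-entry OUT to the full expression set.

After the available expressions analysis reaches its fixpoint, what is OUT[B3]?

Fixpoint table:
  B0: | IN={} | OUT={f-f}
  B1: | IN={f-f} | OUT={f-f}
  B2: | IN={} | OUT={}
  B3: | IN={} | OUT={d*d}
  B4: | IN={d*d} | OUT={d*d, f-d}
  B5: | IN={} | OUT={}
  B6: | IN={} | OUT={}

Merge at B3: IN[B3] = OUT[B2] = {}
Applying B3's transfer function to that IN value gives OUT[B3] (row B3 above).

Answer: {d*d}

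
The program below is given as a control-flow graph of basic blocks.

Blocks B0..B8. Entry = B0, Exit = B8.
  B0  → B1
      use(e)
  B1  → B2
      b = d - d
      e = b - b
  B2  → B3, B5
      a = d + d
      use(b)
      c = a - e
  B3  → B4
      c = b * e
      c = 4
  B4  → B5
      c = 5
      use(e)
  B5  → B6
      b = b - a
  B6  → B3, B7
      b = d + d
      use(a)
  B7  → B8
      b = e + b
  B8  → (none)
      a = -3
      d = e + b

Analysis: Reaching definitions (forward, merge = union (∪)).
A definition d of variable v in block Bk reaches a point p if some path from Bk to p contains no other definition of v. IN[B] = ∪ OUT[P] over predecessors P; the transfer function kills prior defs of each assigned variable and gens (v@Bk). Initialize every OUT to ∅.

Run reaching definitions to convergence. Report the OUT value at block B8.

Converged values:
  B0:  IN={}  OUT={}
  B1:  IN={}  OUT={b@B1, e@B1}
  B2:  IN={b@B1, e@B1}  OUT={a@B2, b@B1, c@B2, e@B1}
  B3:  IN={a@B2, b@B1, b@B6, c@B2, c@B4, e@B1}  OUT={a@B2, b@B1, b@B6, c@B3, e@B1}
  B4:  IN={a@B2, b@B1, b@B6, c@B3, e@B1}  OUT={a@B2, b@B1, b@B6, c@B4, e@B1}
  B5:  IN={a@B2, b@B1, b@B6, c@B2, c@B4, e@B1}  OUT={a@B2, b@B5, c@B2, c@B4, e@B1}
  B6:  IN={a@B2, b@B5, c@B2, c@B4, e@B1}  OUT={a@B2, b@B6, c@B2, c@B4, e@B1}
  B7:  IN={a@B2, b@B6, c@B2, c@B4, e@B1}  OUT={a@B2, b@B7, c@B2, c@B4, e@B1}
  B8:  IN={a@B2, b@B7, c@B2, c@B4, e@B1}  OUT={a@B8, b@B7, c@B2, c@B4, d@B8, e@B1}

Merge at B8: IN[B8] = OUT[B7] = {a@B2, b@B7, c@B2, c@B4, e@B1}
Applying B8's transfer function to that IN value gives OUT[B8] (row B8 above).

Answer: {a@B8, b@B7, c@B2, c@B4, d@B8, e@B1}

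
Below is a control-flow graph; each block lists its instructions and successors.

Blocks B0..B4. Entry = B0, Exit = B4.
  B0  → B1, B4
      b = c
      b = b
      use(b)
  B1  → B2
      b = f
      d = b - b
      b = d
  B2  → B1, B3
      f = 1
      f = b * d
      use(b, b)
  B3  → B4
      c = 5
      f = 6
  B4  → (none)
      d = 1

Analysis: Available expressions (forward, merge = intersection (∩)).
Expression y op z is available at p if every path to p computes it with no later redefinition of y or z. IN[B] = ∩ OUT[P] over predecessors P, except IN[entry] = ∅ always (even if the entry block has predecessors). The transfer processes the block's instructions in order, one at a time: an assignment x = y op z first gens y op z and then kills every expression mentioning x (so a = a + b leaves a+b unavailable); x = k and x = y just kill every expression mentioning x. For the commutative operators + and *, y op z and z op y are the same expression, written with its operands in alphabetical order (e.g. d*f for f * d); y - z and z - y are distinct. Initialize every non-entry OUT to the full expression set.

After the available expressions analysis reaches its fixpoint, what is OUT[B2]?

Answer: {b*d}

Working:
Per-block solution:
  B0:  IN={}  OUT={}
  B1:  IN={}  OUT={}
  B2:  IN={}  OUT={b*d}
  B3:  IN={b*d}  OUT={b*d}
  B4:  IN={}  OUT={}

Merge at B2: IN[B2] = OUT[B1] = {}
Applying B2's transfer function to that IN value gives OUT[B2] (row B2 above).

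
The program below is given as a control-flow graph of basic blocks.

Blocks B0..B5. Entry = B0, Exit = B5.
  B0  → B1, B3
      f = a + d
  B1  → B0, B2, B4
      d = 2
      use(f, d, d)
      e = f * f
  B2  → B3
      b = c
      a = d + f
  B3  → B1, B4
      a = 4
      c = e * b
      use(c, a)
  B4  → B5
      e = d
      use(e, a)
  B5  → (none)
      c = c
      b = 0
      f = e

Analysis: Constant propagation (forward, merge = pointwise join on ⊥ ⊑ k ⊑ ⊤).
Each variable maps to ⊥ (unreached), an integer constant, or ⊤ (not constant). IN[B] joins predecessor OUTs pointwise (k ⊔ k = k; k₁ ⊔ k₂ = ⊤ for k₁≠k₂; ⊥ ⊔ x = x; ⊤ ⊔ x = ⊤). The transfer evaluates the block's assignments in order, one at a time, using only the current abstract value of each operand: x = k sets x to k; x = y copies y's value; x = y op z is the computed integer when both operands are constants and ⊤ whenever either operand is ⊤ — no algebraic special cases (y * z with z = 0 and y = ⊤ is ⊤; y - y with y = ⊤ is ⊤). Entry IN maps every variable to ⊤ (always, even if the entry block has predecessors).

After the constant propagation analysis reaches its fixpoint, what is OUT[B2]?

Fixpoint table:
  B0:  IN=(all ⊤)  OUT=(all ⊤)
  B1:  IN=(all ⊤)  OUT={d:2; rest ⊤}
  B2:  IN={d:2; rest ⊤}  OUT={d:2; rest ⊤}
  B3:  IN=(all ⊤)  OUT={a:4; rest ⊤}
  B4:  IN=(all ⊤)  OUT=(all ⊤)
  B5:  IN=(all ⊤)  OUT={b:0; rest ⊤}

Merge at B2: IN[B2] = OUT[B1] = {a: ⊤, b: ⊤, c: ⊤, d: 2, e: ⊤, f: ⊤}
Applying B2's transfer function to that IN value gives OUT[B2] (row B2 above).

Answer: {a: ⊤, b: ⊤, c: ⊤, d: 2, e: ⊤, f: ⊤}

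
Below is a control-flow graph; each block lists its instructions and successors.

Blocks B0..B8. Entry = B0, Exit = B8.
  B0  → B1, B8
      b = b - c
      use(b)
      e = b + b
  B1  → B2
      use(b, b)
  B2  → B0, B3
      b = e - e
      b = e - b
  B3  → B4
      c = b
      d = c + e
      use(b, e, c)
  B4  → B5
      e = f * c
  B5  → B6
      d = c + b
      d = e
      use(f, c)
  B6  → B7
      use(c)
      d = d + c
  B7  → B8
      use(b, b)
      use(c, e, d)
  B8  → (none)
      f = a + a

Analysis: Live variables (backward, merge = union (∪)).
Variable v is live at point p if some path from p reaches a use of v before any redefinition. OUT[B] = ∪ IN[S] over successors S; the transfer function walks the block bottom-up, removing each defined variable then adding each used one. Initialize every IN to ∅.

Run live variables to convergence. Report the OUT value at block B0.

Answer: {a, b, c, e, f}

Working:
Fixpoint table:
  B0:  IN={a, b, c, f}  OUT={a, b, c, e, f}
  B1:  IN={a, b, c, e, f}  OUT={a, c, e, f}
  B2:  IN={a, c, e, f}  OUT={a, b, c, e, f}
  B3:  IN={a, b, e, f}  OUT={a, b, c, f}
  B4:  IN={a, b, c, f}  OUT={a, b, c, e, f}
  B5:  IN={a, b, c, e, f}  OUT={a, b, c, d, e}
  B6:  IN={a, b, c, d, e}  OUT={a, b, c, d, e}
  B7:  IN={a, b, c, d, e}  OUT={a}
  B8:  IN={a}  OUT={}

Merge at B0: OUT[B0] = IN[B1] ⊔ IN[B8] = {a, b, c, e, f}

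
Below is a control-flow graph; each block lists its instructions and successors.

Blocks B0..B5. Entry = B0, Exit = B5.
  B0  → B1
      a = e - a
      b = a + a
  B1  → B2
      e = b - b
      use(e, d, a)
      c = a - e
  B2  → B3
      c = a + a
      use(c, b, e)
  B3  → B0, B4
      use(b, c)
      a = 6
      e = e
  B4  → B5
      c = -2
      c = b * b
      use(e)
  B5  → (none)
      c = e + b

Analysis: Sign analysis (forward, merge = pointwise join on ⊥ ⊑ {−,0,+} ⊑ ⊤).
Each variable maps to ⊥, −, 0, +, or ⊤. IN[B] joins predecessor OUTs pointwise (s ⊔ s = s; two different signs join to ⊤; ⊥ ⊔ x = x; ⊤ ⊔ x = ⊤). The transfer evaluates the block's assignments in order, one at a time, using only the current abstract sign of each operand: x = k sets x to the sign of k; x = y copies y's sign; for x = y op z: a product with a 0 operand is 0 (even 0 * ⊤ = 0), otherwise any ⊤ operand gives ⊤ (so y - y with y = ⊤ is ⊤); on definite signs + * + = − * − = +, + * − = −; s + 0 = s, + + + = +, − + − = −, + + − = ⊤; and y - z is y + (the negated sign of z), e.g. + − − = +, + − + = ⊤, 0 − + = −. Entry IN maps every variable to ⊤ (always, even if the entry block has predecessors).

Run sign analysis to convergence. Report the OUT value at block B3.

Answer: {a: +, b: ⊤, c: ⊤, d: ⊤, e: ⊤, f: ⊤}

Working:
Converged values:
  B0: | IN=(all ⊤) | OUT=(all ⊤)
  B1: | IN=(all ⊤) | OUT=(all ⊤)
  B2: | IN=(all ⊤) | OUT=(all ⊤)
  B3: | IN=(all ⊤) | OUT={a:+; rest ⊤}
  B4: | IN={a:+; rest ⊤} | OUT={a:+; rest ⊤}
  B5: | IN={a:+; rest ⊤} | OUT={a:+; rest ⊤}

Merge at B3: IN[B3] = OUT[B2] = {a: ⊤, b: ⊤, c: ⊤, d: ⊤, e: ⊤, f: ⊤}
Applying B3's transfer function to that IN value gives OUT[B3] (row B3 above).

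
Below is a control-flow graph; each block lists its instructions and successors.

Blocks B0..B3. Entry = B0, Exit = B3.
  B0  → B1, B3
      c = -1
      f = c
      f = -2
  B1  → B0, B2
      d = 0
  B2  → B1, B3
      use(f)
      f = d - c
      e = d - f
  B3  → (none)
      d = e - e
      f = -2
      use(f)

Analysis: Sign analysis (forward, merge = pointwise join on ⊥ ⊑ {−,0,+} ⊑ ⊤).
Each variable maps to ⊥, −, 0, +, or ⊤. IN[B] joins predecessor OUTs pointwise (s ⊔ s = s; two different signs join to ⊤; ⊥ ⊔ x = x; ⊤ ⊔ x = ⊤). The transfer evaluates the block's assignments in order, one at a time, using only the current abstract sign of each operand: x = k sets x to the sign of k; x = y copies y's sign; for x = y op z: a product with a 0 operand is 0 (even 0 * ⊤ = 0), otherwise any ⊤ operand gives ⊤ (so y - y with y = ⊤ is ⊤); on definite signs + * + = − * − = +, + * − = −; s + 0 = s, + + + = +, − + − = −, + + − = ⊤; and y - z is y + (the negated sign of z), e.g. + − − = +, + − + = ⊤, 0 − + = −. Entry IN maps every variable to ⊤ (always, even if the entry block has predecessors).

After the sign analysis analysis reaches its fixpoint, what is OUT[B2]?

Answer: {a: ⊤, b: ⊤, c: -, d: 0, e: -, f: +}

Trace:
Per-block solution:
  B0:  IN=(all ⊤)  OUT={c:-, f:-; rest ⊤}
  B1:  IN={c:-; rest ⊤}  OUT={c:-, d:0; rest ⊤}
  B2:  IN={c:-, d:0; rest ⊤}  OUT={c:-, d:0, e:-, f:+; rest ⊤}
  B3:  IN={c:-; rest ⊤}  OUT={c:-, f:-; rest ⊤}

Merge at B2: IN[B2] = OUT[B1] = {a: ⊤, b: ⊤, c: -, d: 0, e: ⊤, f: ⊤}
Applying B2's transfer function to that IN value gives OUT[B2] (row B2 above).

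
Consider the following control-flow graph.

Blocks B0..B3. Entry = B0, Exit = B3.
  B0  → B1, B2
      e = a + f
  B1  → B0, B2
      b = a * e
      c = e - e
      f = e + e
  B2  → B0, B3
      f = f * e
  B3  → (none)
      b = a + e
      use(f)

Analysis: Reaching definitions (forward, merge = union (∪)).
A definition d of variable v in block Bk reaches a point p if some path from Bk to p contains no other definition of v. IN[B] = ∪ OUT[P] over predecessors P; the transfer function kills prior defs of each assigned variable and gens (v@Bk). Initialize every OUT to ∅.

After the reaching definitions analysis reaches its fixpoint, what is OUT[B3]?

Per-block solution:
  B0: | IN={b@B1, c@B1, e@B0, f@B1, f@B2} | OUT={b@B1, c@B1, e@B0, f@B1, f@B2}
  B1: | IN={b@B1, c@B1, e@B0, f@B1, f@B2} | OUT={b@B1, c@B1, e@B0, f@B1}
  B2: | IN={b@B1, c@B1, e@B0, f@B1, f@B2} | OUT={b@B1, c@B1, e@B0, f@B2}
  B3: | IN={b@B1, c@B1, e@B0, f@B2} | OUT={b@B3, c@B1, e@B0, f@B2}

Merge at B3: IN[B3] = OUT[B2] = {b@B1, c@B1, e@B0, f@B2}
Applying B3's transfer function to that IN value gives OUT[B3] (row B3 above).

Answer: {b@B3, c@B1, e@B0, f@B2}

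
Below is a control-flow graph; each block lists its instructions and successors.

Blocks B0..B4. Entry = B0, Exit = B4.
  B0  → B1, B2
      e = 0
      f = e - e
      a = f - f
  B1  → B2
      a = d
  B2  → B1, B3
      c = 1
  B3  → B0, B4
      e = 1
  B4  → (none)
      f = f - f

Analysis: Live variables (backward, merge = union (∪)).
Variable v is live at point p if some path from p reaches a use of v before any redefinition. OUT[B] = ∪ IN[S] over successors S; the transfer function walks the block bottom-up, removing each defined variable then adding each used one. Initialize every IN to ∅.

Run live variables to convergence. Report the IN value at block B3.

Answer: {d, f}

Working:
Fixpoint table:
  B0:  IN={d}  OUT={d, f}
  B1:  IN={d, f}  OUT={d, f}
  B2:  IN={d, f}  OUT={d, f}
  B3:  IN={d, f}  OUT={d, f}
  B4:  IN={f}  OUT={}

Merge at B3: OUT[B3] = IN[B0] ⊔ IN[B4] = {d, f}
Applying B3's transfer function to that OUT value gives IN[B3] (row B3 above).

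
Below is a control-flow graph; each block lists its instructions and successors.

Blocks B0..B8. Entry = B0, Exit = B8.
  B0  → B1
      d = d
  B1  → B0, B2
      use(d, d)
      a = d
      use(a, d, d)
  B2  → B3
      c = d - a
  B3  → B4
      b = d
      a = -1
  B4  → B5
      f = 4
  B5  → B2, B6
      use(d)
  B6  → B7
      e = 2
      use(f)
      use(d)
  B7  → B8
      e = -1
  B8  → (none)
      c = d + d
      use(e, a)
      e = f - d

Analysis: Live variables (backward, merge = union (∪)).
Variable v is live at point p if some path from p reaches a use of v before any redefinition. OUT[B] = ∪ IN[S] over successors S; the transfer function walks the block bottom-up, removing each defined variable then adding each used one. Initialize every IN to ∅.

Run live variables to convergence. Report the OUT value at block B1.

Converged values:
  B0:  IN={d}  OUT={d}
  B1:  IN={d}  OUT={a, d}
  B2:  IN={a, d}  OUT={d}
  B3:  IN={d}  OUT={a, d}
  B4:  IN={a, d}  OUT={a, d, f}
  B5:  IN={a, d, f}  OUT={a, d, f}
  B6:  IN={a, d, f}  OUT={a, d, f}
  B7:  IN={a, d, f}  OUT={a, d, e, f}
  B8:  IN={a, d, e, f}  OUT={}

Merge at B1: OUT[B1] = IN[B0] ⊔ IN[B2] = {a, d}

Answer: {a, d}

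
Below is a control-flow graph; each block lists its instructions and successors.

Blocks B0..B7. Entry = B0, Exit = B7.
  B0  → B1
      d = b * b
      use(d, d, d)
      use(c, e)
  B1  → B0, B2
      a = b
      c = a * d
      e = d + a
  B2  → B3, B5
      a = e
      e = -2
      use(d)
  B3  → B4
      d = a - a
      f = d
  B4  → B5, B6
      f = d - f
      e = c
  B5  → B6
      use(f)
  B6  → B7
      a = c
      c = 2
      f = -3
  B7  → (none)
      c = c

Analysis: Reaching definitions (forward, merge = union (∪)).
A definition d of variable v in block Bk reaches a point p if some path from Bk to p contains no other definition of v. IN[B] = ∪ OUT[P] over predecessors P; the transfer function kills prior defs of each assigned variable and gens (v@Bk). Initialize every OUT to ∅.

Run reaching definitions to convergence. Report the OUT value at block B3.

Answer: {a@B2, c@B1, d@B3, e@B2, f@B3}

Derivation:
Per-block solution:
  B0:   IN={a@B1, c@B1, d@B0, e@B1}   OUT={a@B1, c@B1, d@B0, e@B1}
  B1:   IN={a@B1, c@B1, d@B0, e@B1}   OUT={a@B1, c@B1, d@B0, e@B1}
  B2:   IN={a@B1, c@B1, d@B0, e@B1}   OUT={a@B2, c@B1, d@B0, e@B2}
  B3:   IN={a@B2, c@B1, d@B0, e@B2}   OUT={a@B2, c@B1, d@B3, e@B2, f@B3}
  B4:   IN={a@B2, c@B1, d@B3, e@B2, f@B3}   OUT={a@B2, c@B1, d@B3, e@B4, f@B4}
  B5:   IN={a@B2, c@B1, d@B0, d@B3, e@B2, e@B4, f@B4}   OUT={a@B2, c@B1, d@B0, d@B3, e@B2, e@B4, f@B4}
  B6:   IN={a@B2, c@B1, d@B0, d@B3, e@B2, e@B4, f@B4}   OUT={a@B6, c@B6, d@B0, d@B3, e@B2, e@B4, f@B6}
  B7:   IN={a@B6, c@B6, d@B0, d@B3, e@B2, e@B4, f@B6}   OUT={a@B6, c@B7, d@B0, d@B3, e@B2, e@B4, f@B6}

Merge at B3: IN[B3] = OUT[B2] = {a@B2, c@B1, d@B0, e@B2}
Applying B3's transfer function to that IN value gives OUT[B3] (row B3 above).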